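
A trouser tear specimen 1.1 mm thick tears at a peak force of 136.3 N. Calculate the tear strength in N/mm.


Tear strength = force / thickness
= 136.3 / 1.1
= 123.91 N/mm

123.91 N/mm


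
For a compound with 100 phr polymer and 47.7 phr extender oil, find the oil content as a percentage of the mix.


Oil % = oil / (100 + oil) * 100
= 47.7 / (100 + 47.7) * 100
= 47.7 / 147.7 * 100
= 32.3%

32.3%


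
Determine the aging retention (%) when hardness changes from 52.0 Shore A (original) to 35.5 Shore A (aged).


Retention = aged / original * 100
= 35.5 / 52.0 * 100
= 68.3%

68.3%


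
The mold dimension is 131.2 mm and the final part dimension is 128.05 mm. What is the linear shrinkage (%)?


Shrinkage = (mold - part) / mold * 100
= (131.2 - 128.05) / 131.2 * 100
= 3.15 / 131.2 * 100
= 2.4%

2.4%


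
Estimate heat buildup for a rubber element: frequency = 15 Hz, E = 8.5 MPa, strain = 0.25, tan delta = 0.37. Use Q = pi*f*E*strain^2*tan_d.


Q = pi * f * E * strain^2 * tan_d
= pi * 15 * 8.5 * 0.25^2 * 0.37
= pi * 15 * 8.5 * 0.0625 * 0.37
= 9.2628

Q = 9.2628


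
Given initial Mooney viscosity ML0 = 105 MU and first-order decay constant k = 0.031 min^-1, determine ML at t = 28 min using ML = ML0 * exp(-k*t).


ML = ML0 * exp(-k * t)
ML = 105 * exp(-0.031 * 28)
ML = 105 * 0.4198
ML = 44.08 MU

44.08 MU


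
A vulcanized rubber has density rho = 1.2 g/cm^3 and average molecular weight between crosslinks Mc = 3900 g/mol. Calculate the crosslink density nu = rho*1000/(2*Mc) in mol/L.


nu = rho * 1000 / (2 * Mc)
nu = 1.2 * 1000 / (2 * 3900)
nu = 1200.0 / 7800
nu = 0.1538 mol/L

0.1538 mol/L


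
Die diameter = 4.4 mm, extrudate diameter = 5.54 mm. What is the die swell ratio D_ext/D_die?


Die swell ratio = D_extrudate / D_die
= 5.54 / 4.4
= 1.259

Die swell = 1.259


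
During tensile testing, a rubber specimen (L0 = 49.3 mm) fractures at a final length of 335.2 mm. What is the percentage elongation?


Elongation = (Lf - L0) / L0 * 100
= (335.2 - 49.3) / 49.3 * 100
= 285.9 / 49.3 * 100
= 579.9%

579.9%


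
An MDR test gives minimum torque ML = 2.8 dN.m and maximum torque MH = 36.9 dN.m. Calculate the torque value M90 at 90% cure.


M90 = ML + 0.9 * (MH - ML)
M90 = 2.8 + 0.9 * (36.9 - 2.8)
M90 = 2.8 + 0.9 * 34.1
M90 = 33.49 dN.m

33.49 dN.m


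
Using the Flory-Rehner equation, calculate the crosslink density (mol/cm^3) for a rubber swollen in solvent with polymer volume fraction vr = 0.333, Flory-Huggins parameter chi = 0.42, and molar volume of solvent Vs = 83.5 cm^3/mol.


ln(1 - vr) = ln(1 - 0.333) = -0.4050
Numerator = -((-0.4050) + 0.333 + 0.42 * 0.333^2) = 0.0254
Denominator = 83.5 * (0.333^(1/3) - 0.333/2) = 43.9736
nu = 0.0254 / 43.9736 = 5.7743e-04 mol/cm^3

5.7743e-04 mol/cm^3


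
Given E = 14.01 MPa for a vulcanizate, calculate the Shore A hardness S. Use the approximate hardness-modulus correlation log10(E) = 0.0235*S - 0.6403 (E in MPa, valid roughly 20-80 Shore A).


log10(E) = 0.0235*S - 0.6403  =>  S = (log10(E) + 0.6403) / 0.0235
log10(14.01) = 1.146438
S = (1.146438 + 0.6403) / 0.0235 = 1.786738 / 0.0235
S = 76.0

Shore A = 76.0


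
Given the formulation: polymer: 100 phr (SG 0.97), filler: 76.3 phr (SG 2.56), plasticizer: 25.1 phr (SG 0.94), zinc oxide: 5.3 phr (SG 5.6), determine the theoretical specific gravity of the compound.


Sum of weights = 206.7
Volume contributions:
  polymer: 100/0.97 = 103.0928
  filler: 76.3/2.56 = 29.8047
  plasticizer: 25.1/0.94 = 26.7021
  zinc oxide: 5.3/5.6 = 0.9464
Sum of volumes = 160.5460
SG = 206.7 / 160.5460 = 1.287

SG = 1.287


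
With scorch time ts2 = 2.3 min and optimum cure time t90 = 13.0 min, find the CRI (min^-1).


CRI = 100 / (t90 - ts2)
= 100 / (13.0 - 2.3)
= 100 / 10.7
= 9.35 min^-1

9.35 min^-1


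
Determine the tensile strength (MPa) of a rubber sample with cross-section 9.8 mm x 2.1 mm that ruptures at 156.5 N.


Area = width * thickness = 9.8 * 2.1 = 20.58 mm^2
TS = force / area = 156.5 / 20.58 = 7.6 MPa

7.6 MPa


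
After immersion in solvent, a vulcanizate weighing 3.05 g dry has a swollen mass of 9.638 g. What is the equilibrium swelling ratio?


Q = W_swollen / W_dry
Q = 9.638 / 3.05
Q = 3.16

Q = 3.16


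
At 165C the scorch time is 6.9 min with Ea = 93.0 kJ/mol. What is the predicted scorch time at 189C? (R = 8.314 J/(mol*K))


Convert temperatures: T1 = 165 + 273.15 = 438.15 K, T2 = 189 + 273.15 = 462.15 K
ts2_new = 6.9 * exp(93000 / 8.314 * (1/462.15 - 1/438.15))
1/T2 - 1/T1 = -1.1852e-04
ts2_new = 1.83 min

1.83 min


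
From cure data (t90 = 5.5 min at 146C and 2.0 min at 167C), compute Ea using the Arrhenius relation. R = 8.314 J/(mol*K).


T1 = 419.15 K, T2 = 440.15 K
1/T1 - 1/T2 = 1.1383e-04
ln(t1/t2) = ln(5.5/2.0) = 1.0116
Ea = 8.314 * 1.0116 / 1.1383e-04 = 73887.3540 J/mol
Ea = 73.89 kJ/mol

73.89 kJ/mol


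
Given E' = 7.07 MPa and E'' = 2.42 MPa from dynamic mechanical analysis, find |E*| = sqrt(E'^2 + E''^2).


|E*| = sqrt(E'^2 + E''^2)
= sqrt(7.07^2 + 2.42^2)
= sqrt(49.9849 + 5.8564)
= 7.473 MPa

7.473 MPa


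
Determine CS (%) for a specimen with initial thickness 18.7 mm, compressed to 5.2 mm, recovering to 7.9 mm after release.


CS = (t0 - recovered) / (t0 - ts) * 100
= (18.7 - 7.9) / (18.7 - 5.2) * 100
= 10.8 / 13.5 * 100
= 80.0%

80.0%


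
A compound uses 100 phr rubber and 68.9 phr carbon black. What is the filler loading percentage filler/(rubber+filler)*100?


Filler % = filler / (rubber + filler) * 100
= 68.9 / (100 + 68.9) * 100
= 68.9 / 168.9 * 100
= 40.79%

40.79%


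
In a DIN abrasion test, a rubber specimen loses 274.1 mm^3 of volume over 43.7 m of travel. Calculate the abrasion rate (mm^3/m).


Rate = volume_loss / distance
= 274.1 / 43.7
= 6.272 mm^3/m

6.272 mm^3/m


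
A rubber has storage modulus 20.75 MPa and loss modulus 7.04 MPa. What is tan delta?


tan delta = E'' / E'
= 7.04 / 20.75
= 0.3393

tan delta = 0.3393


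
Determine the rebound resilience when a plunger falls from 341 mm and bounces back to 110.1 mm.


Resilience = h_rebound / h_drop * 100
= 110.1 / 341 * 100
= 32.3%

32.3%


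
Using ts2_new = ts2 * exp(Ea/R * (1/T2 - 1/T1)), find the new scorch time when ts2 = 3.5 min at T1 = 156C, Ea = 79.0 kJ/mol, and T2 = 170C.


Convert temperatures: T1 = 156 + 273.15 = 429.15 K, T2 = 170 + 273.15 = 443.15 K
ts2_new = 3.5 * exp(79000 / 8.314 * (1/443.15 - 1/429.15))
1/T2 - 1/T1 = -7.3615e-05
ts2_new = 1.74 min

1.74 min


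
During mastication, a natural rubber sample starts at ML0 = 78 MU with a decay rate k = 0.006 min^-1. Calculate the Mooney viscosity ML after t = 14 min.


ML = ML0 * exp(-k * t)
ML = 78 * exp(-0.006 * 14)
ML = 78 * 0.9194
ML = 71.72 MU

71.72 MU


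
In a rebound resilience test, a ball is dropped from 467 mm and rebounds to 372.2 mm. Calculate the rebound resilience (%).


Resilience = h_rebound / h_drop * 100
= 372.2 / 467 * 100
= 79.7%

79.7%


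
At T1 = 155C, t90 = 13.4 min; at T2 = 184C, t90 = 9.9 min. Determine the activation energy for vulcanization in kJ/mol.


T1 = 428.15 K, T2 = 457.15 K
1/T1 - 1/T2 = 1.4816e-04
ln(t1/t2) = ln(13.4/9.9) = 0.3027
Ea = 8.314 * 0.3027 / 1.4816e-04 = 16986.6500 J/mol
Ea = 16.99 kJ/mol

16.99 kJ/mol


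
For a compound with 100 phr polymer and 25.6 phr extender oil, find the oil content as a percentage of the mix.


Oil % = oil / (100 + oil) * 100
= 25.6 / (100 + 25.6) * 100
= 25.6 / 125.6 * 100
= 20.38%

20.38%


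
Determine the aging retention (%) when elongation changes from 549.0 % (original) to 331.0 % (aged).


Retention = aged / original * 100
= 331.0 / 549.0 * 100
= 60.3%

60.3%


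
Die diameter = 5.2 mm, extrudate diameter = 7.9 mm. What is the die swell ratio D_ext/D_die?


Die swell ratio = D_extrudate / D_die
= 7.9 / 5.2
= 1.519

Die swell = 1.519


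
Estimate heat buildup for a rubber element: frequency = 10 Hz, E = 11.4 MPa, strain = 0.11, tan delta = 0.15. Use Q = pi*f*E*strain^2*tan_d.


Q = pi * f * E * strain^2 * tan_d
= pi * 10 * 11.4 * 0.11^2 * 0.15
= pi * 10 * 11.4 * 0.0121 * 0.15
= 0.6500

Q = 0.6500


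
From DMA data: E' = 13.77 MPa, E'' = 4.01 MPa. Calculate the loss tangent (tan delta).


tan delta = E'' / E'
= 4.01 / 13.77
= 0.2912

tan delta = 0.2912


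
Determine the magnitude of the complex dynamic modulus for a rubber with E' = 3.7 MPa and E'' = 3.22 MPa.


|E*| = sqrt(E'^2 + E''^2)
= sqrt(3.7^2 + 3.22^2)
= sqrt(13.6900 + 10.3684)
= 4.905 MPa

4.905 MPa


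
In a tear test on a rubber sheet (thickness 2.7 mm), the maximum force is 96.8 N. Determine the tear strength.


Tear strength = force / thickness
= 96.8 / 2.7
= 35.85 N/mm

35.85 N/mm


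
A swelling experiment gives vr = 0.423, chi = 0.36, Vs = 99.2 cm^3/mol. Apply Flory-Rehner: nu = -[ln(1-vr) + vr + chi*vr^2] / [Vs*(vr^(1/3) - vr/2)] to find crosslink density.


ln(1 - vr) = ln(1 - 0.423) = -0.5499
Numerator = -((-0.5499) + 0.423 + 0.36 * 0.423^2) = 0.0625
Denominator = 99.2 * (0.423^(1/3) - 0.423/2) = 53.4853
nu = 0.0625 / 53.4853 = 0.0012 mol/cm^3

0.0012 mol/cm^3


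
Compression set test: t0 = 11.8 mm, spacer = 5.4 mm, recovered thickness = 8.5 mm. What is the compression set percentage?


CS = (t0 - recovered) / (t0 - ts) * 100
= (11.8 - 8.5) / (11.8 - 5.4) * 100
= 3.3 / 6.4 * 100
= 51.6%

51.6%


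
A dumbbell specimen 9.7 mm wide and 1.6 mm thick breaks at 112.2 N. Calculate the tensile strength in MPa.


Area = width * thickness = 9.7 * 1.6 = 15.52 mm^2
TS = force / area = 112.2 / 15.52 = 7.23 MPa

7.23 MPa


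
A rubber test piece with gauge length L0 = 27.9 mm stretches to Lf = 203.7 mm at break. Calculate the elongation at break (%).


Elongation = (Lf - L0) / L0 * 100
= (203.7 - 27.9) / 27.9 * 100
= 175.8 / 27.9 * 100
= 630.1%

630.1%


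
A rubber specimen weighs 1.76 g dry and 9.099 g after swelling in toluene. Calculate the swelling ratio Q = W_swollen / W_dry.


Q = W_swollen / W_dry
Q = 9.099 / 1.76
Q = 5.17

Q = 5.17


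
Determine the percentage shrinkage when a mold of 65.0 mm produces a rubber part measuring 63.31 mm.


Shrinkage = (mold - part) / mold * 100
= (65.0 - 63.31) / 65.0 * 100
= 1.69 / 65.0 * 100
= 2.6%

2.6%


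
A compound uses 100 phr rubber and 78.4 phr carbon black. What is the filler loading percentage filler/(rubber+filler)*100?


Filler % = filler / (rubber + filler) * 100
= 78.4 / (100 + 78.4) * 100
= 78.4 / 178.4 * 100
= 43.95%

43.95%


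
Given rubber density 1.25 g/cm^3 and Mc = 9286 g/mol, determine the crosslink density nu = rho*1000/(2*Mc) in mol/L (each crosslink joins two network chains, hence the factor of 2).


nu = rho * 1000 / (2 * Mc)
nu = 1.25 * 1000 / (2 * 9286)
nu = 1250.0 / 18572
nu = 0.0673 mol/L

0.0673 mol/L


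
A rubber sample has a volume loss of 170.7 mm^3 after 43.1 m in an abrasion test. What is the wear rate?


Rate = volume_loss / distance
= 170.7 / 43.1
= 3.961 mm^3/m

3.961 mm^3/m


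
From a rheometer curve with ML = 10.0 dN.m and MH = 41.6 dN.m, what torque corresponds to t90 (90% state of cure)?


M90 = ML + 0.9 * (MH - ML)
M90 = 10.0 + 0.9 * (41.6 - 10.0)
M90 = 10.0 + 0.9 * 31.6
M90 = 38.44 dN.m

38.44 dN.m


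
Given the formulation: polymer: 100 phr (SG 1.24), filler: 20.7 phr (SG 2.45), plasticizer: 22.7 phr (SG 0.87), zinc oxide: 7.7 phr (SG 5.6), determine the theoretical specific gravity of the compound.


Sum of weights = 151.1
Volume contributions:
  polymer: 100/1.24 = 80.6452
  filler: 20.7/2.45 = 8.4490
  plasticizer: 22.7/0.87 = 26.0920
  zinc oxide: 7.7/5.6 = 1.3750
Sum of volumes = 116.5611
SG = 151.1 / 116.5611 = 1.296

SG = 1.296


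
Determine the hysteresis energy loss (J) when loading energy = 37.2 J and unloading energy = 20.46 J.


Hysteresis loss = loading - unloading
= 37.2 - 20.46
= 16.74 J

16.74 J


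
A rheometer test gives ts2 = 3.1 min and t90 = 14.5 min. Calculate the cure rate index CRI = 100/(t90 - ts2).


CRI = 100 / (t90 - ts2)
= 100 / (14.5 - 3.1)
= 100 / 11.4
= 8.77 min^-1

8.77 min^-1


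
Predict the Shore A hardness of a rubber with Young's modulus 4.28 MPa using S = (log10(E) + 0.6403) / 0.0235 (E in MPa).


log10(E) = 0.0235*S - 0.6403  =>  S = (log10(E) + 0.6403) / 0.0235
log10(4.28) = 0.631444
S = (0.631444 + 0.6403) / 0.0235 = 1.271744 / 0.0235
S = 54.1

Shore A = 54.1


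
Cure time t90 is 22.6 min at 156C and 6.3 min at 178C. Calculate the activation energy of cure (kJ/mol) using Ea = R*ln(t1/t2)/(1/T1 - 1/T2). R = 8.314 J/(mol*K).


T1 = 429.15 K, T2 = 451.15 K
1/T1 - 1/T2 = 1.1363e-04
ln(t1/t2) = ln(22.6/6.3) = 1.2774
Ea = 8.314 * 1.2774 / 1.1363e-04 = 93464.0127 J/mol
Ea = 93.46 kJ/mol

93.46 kJ/mol


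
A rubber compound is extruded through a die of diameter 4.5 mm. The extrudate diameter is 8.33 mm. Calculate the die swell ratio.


Die swell ratio = D_extrudate / D_die
= 8.33 / 4.5
= 1.851

Die swell = 1.851


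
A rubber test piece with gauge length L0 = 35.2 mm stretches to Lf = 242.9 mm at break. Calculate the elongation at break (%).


Elongation = (Lf - L0) / L0 * 100
= (242.9 - 35.2) / 35.2 * 100
= 207.7 / 35.2 * 100
= 590.1%

590.1%


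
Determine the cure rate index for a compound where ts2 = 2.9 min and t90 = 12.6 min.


CRI = 100 / (t90 - ts2)
= 100 / (12.6 - 2.9)
= 100 / 9.7
= 10.31 min^-1

10.31 min^-1


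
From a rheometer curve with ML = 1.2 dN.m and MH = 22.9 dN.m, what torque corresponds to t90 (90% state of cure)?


M90 = ML + 0.9 * (MH - ML)
M90 = 1.2 + 0.9 * (22.9 - 1.2)
M90 = 1.2 + 0.9 * 21.7
M90 = 20.73 dN.m

20.73 dN.m


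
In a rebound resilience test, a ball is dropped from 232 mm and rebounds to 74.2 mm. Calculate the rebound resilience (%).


Resilience = h_rebound / h_drop * 100
= 74.2 / 232 * 100
= 32.0%

32.0%


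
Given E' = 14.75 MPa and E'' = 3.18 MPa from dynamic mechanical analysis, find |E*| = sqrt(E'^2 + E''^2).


|E*| = sqrt(E'^2 + E''^2)
= sqrt(14.75^2 + 3.18^2)
= sqrt(217.5625 + 10.1124)
= 15.089 MPa

15.089 MPa


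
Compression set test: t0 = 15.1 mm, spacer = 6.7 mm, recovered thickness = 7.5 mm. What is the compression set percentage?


CS = (t0 - recovered) / (t0 - ts) * 100
= (15.1 - 7.5) / (15.1 - 6.7) * 100
= 7.6 / 8.4 * 100
= 90.5%

90.5%


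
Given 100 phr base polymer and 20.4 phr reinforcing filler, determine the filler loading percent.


Filler % = filler / (rubber + filler) * 100
= 20.4 / (100 + 20.4) * 100
= 20.4 / 120.4 * 100
= 16.94%

16.94%


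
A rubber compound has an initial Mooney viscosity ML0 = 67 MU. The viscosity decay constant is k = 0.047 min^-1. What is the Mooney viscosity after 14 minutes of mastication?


ML = ML0 * exp(-k * t)
ML = 67 * exp(-0.047 * 14)
ML = 67 * 0.5179
ML = 34.7 MU

34.7 MU


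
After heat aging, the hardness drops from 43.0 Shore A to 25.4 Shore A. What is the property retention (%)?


Retention = aged / original * 100
= 25.4 / 43.0 * 100
= 59.1%

59.1%


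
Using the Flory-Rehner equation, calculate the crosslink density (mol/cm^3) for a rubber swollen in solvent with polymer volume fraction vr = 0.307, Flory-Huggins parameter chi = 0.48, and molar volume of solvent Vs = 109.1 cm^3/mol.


ln(1 - vr) = ln(1 - 0.307) = -0.3667
Numerator = -((-0.3667) + 0.307 + 0.48 * 0.307^2) = 0.0145
Denominator = 109.1 * (0.307^(1/3) - 0.307/2) = 56.8520
nu = 0.0145 / 56.8520 = 2.5480e-04 mol/cm^3

2.5480e-04 mol/cm^3


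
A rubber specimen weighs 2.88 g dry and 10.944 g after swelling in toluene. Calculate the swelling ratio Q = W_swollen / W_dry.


Q = W_swollen / W_dry
Q = 10.944 / 2.88
Q = 3.8

Q = 3.8


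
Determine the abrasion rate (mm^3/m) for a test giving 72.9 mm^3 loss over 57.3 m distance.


Rate = volume_loss / distance
= 72.9 / 57.3
= 1.272 mm^3/m

1.272 mm^3/m


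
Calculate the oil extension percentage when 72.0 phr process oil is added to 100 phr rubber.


Oil % = oil / (100 + oil) * 100
= 72.0 / (100 + 72.0) * 100
= 72.0 / 172.0 * 100
= 41.86%

41.86%


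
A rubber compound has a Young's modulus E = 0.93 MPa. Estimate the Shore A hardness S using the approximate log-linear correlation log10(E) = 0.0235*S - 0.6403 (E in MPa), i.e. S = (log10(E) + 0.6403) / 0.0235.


log10(E) = 0.0235*S - 0.6403  =>  S = (log10(E) + 0.6403) / 0.0235
log10(0.93) = -0.031517
S = (-0.031517 + 0.6403) / 0.0235 = 0.608783 / 0.0235
S = 25.9

Shore A = 25.9


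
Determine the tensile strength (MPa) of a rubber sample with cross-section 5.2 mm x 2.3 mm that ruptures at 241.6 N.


Area = width * thickness = 5.2 * 2.3 = 11.96 mm^2
TS = force / area = 241.6 / 11.96 = 20.2 MPa

20.2 MPa


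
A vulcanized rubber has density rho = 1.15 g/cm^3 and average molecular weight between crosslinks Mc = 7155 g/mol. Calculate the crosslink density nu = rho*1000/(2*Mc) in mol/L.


nu = rho * 1000 / (2 * Mc)
nu = 1.15 * 1000 / (2 * 7155)
nu = 1150.0 / 14310
nu = 0.0804 mol/L

0.0804 mol/L


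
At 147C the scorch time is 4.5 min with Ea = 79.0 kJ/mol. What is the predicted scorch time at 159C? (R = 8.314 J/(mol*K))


Convert temperatures: T1 = 147 + 273.15 = 420.15 K, T2 = 159 + 273.15 = 432.15 K
ts2_new = 4.5 * exp(79000 / 8.314 * (1/432.15 - 1/420.15))
1/T2 - 1/T1 = -6.6091e-05
ts2_new = 2.4 min

2.4 min


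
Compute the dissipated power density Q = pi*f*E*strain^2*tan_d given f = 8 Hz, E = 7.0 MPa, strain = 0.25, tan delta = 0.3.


Q = pi * f * E * strain^2 * tan_d
= pi * 8 * 7.0 * 0.25^2 * 0.3
= pi * 8 * 7.0 * 0.0625 * 0.3
= 3.2987

Q = 3.2987


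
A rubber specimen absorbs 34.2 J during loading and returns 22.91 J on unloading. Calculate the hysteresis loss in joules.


Hysteresis loss = loading - unloading
= 34.2 - 22.91
= 11.29 J

11.29 J


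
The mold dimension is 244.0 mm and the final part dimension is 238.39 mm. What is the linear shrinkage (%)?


Shrinkage = (mold - part) / mold * 100
= (244.0 - 238.39) / 244.0 * 100
= 5.61 / 244.0 * 100
= 2.3%

2.3%


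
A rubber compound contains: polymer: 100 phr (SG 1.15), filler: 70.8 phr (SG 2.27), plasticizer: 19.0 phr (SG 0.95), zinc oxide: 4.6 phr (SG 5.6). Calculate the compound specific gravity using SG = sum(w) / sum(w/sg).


Sum of weights = 194.4
Volume contributions:
  polymer: 100/1.15 = 86.9565
  filler: 70.8/2.27 = 31.1894
  plasticizer: 19.0/0.95 = 20.0000
  zinc oxide: 4.6/5.6 = 0.8214
Sum of volumes = 138.9674
SG = 194.4 / 138.9674 = 1.399

SG = 1.399


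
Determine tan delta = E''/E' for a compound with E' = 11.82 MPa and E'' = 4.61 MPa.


tan delta = E'' / E'
= 4.61 / 11.82
= 0.39

tan delta = 0.39


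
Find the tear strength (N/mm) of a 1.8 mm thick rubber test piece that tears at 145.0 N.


Tear strength = force / thickness
= 145.0 / 1.8
= 80.56 N/mm

80.56 N/mm


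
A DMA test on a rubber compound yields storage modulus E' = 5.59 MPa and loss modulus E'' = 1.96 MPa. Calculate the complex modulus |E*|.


|E*| = sqrt(E'^2 + E''^2)
= sqrt(5.59^2 + 1.96^2)
= sqrt(31.2481 + 3.8416)
= 5.924 MPa

5.924 MPa


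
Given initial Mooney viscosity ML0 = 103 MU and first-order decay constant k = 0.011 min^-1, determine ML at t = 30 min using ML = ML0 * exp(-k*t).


ML = ML0 * exp(-k * t)
ML = 103 * exp(-0.011 * 30)
ML = 103 * 0.7189
ML = 74.05 MU

74.05 MU


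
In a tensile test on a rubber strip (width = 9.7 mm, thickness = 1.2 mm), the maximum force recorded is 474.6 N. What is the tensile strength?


Area = width * thickness = 9.7 * 1.2 = 11.64 mm^2
TS = force / area = 474.6 / 11.64 = 40.77 MPa

40.77 MPa


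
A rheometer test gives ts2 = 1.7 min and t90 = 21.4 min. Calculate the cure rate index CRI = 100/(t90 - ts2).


CRI = 100 / (t90 - ts2)
= 100 / (21.4 - 1.7)
= 100 / 19.7
= 5.08 min^-1

5.08 min^-1


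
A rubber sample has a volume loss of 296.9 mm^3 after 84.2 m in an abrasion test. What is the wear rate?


Rate = volume_loss / distance
= 296.9 / 84.2
= 3.526 mm^3/m

3.526 mm^3/m


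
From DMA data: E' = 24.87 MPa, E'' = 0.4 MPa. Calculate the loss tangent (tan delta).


tan delta = E'' / E'
= 0.4 / 24.87
= 0.0161

tan delta = 0.0161


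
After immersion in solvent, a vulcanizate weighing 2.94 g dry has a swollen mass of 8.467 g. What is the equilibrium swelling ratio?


Q = W_swollen / W_dry
Q = 8.467 / 2.94
Q = 2.88

Q = 2.88


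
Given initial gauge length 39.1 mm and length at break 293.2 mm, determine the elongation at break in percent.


Elongation = (Lf - L0) / L0 * 100
= (293.2 - 39.1) / 39.1 * 100
= 254.1 / 39.1 * 100
= 649.9%

649.9%


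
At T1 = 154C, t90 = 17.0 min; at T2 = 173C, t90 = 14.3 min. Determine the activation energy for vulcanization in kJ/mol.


T1 = 427.15 K, T2 = 446.15 K
1/T1 - 1/T2 = 9.9699e-05
ln(t1/t2) = ln(17.0/14.3) = 0.1730
Ea = 8.314 * 0.1730 / 9.9699e-05 = 14422.7426 J/mol
Ea = 14.42 kJ/mol

14.42 kJ/mol


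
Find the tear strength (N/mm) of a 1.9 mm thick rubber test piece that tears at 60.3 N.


Tear strength = force / thickness
= 60.3 / 1.9
= 31.74 N/mm

31.74 N/mm


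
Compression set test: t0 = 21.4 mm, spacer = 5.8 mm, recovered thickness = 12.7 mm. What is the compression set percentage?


CS = (t0 - recovered) / (t0 - ts) * 100
= (21.4 - 12.7) / (21.4 - 5.8) * 100
= 8.7 / 15.6 * 100
= 55.8%

55.8%


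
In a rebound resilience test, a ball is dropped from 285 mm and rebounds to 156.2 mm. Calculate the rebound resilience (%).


Resilience = h_rebound / h_drop * 100
= 156.2 / 285 * 100
= 54.8%

54.8%


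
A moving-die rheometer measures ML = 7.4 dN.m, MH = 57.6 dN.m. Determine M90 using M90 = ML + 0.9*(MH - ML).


M90 = ML + 0.9 * (MH - ML)
M90 = 7.4 + 0.9 * (57.6 - 7.4)
M90 = 7.4 + 0.9 * 50.2
M90 = 52.58 dN.m

52.58 dN.m


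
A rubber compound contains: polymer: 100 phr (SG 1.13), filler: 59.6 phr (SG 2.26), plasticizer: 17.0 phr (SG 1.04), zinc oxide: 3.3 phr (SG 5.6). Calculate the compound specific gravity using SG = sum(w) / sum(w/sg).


Sum of weights = 179.9
Volume contributions:
  polymer: 100/1.13 = 88.4956
  filler: 59.6/2.26 = 26.3717
  plasticizer: 17.0/1.04 = 16.3462
  zinc oxide: 3.3/5.6 = 0.5893
Sum of volumes = 131.8027
SG = 179.9 / 131.8027 = 1.365

SG = 1.365


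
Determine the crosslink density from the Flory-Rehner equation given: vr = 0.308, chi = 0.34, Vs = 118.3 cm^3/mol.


ln(1 - vr) = ln(1 - 0.308) = -0.3682
Numerator = -((-0.3682) + 0.308 + 0.34 * 0.308^2) = 0.0279
Denominator = 118.3 * (0.308^(1/3) - 0.308/2) = 61.6735
nu = 0.0279 / 61.6735 = 4.5263e-04 mol/cm^3

4.5263e-04 mol/cm^3


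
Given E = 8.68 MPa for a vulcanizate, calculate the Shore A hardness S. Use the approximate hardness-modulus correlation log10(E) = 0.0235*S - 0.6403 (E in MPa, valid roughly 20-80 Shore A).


log10(E) = 0.0235*S - 0.6403  =>  S = (log10(E) + 0.6403) / 0.0235
log10(8.68) = 0.938520
S = (0.938520 + 0.6403) / 0.0235 = 1.578820 / 0.0235
S = 67.2

Shore A = 67.2


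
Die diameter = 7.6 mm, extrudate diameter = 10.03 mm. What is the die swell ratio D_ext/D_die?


Die swell ratio = D_extrudate / D_die
= 10.03 / 7.6
= 1.32

Die swell = 1.32


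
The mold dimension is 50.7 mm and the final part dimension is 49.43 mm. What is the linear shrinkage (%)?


Shrinkage = (mold - part) / mold * 100
= (50.7 - 49.43) / 50.7 * 100
= 1.27 / 50.7 * 100
= 2.5%

2.5%


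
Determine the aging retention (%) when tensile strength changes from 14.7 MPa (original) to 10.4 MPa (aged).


Retention = aged / original * 100
= 10.4 / 14.7 * 100
= 70.7%

70.7%


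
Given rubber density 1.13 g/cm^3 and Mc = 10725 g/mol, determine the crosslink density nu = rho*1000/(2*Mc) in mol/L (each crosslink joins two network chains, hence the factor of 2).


nu = rho * 1000 / (2 * Mc)
nu = 1.13 * 1000 / (2 * 10725)
nu = 1130.0 / 21450
nu = 0.0527 mol/L

0.0527 mol/L


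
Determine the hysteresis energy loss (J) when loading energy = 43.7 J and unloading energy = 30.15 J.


Hysteresis loss = loading - unloading
= 43.7 - 30.15
= 13.55 J

13.55 J


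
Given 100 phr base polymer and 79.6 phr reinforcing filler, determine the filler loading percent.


Filler % = filler / (rubber + filler) * 100
= 79.6 / (100 + 79.6) * 100
= 79.6 / 179.6 * 100
= 44.32%

44.32%


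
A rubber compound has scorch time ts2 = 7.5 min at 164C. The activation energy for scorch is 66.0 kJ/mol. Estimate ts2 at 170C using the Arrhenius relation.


Convert temperatures: T1 = 164 + 273.15 = 437.15 K, T2 = 170 + 273.15 = 443.15 K
ts2_new = 7.5 * exp(66000 / 8.314 * (1/443.15 - 1/437.15))
1/T2 - 1/T1 = -3.0972e-05
ts2_new = 5.87 min

5.87 min


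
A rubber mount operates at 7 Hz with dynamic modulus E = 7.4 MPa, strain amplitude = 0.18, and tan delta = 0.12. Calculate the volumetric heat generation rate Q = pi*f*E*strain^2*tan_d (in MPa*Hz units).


Q = pi * f * E * strain^2 * tan_d
= pi * 7 * 7.4 * 0.18^2 * 0.12
= pi * 7 * 7.4 * 0.0324 * 0.12
= 0.6327

Q = 0.6327


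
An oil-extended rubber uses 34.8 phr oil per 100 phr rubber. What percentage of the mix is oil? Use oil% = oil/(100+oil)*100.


Oil % = oil / (100 + oil) * 100
= 34.8 / (100 + 34.8) * 100
= 34.8 / 134.8 * 100
= 25.82%

25.82%


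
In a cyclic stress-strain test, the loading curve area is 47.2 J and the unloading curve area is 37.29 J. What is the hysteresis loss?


Hysteresis loss = loading - unloading
= 47.2 - 37.29
= 9.91 J

9.91 J


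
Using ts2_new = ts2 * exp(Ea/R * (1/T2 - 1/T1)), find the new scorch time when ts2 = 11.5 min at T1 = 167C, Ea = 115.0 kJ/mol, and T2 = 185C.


Convert temperatures: T1 = 167 + 273.15 = 440.15 K, T2 = 185 + 273.15 = 458.15 K
ts2_new = 11.5 * exp(115000 / 8.314 * (1/458.15 - 1/440.15))
1/T2 - 1/T1 = -8.9261e-05
ts2_new = 3.35 min

3.35 min


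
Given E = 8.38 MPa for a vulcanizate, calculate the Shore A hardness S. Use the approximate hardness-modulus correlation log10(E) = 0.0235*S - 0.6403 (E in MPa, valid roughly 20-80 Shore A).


log10(E) = 0.0235*S - 0.6403  =>  S = (log10(E) + 0.6403) / 0.0235
log10(8.38) = 0.923244
S = (0.923244 + 0.6403) / 0.0235 = 1.563544 / 0.0235
S = 66.5

Shore A = 66.5


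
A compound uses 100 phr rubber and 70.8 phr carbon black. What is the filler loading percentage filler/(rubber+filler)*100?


Filler % = filler / (rubber + filler) * 100
= 70.8 / (100 + 70.8) * 100
= 70.8 / 170.8 * 100
= 41.45%

41.45%


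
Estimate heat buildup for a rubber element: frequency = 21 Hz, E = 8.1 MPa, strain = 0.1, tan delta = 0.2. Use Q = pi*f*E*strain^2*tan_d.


Q = pi * f * E * strain^2 * tan_d
= pi * 21 * 8.1 * 0.1^2 * 0.2
= pi * 21 * 8.1 * 0.0100 * 0.2
= 1.0688

Q = 1.0688


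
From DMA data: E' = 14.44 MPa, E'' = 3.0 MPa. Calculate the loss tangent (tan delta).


tan delta = E'' / E'
= 3.0 / 14.44
= 0.2078

tan delta = 0.2078


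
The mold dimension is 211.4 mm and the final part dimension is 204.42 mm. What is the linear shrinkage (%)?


Shrinkage = (mold - part) / mold * 100
= (211.4 - 204.42) / 211.4 * 100
= 6.98 / 211.4 * 100
= 3.3%

3.3%


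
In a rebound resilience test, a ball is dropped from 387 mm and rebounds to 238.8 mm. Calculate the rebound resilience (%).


Resilience = h_rebound / h_drop * 100
= 238.8 / 387 * 100
= 61.7%

61.7%


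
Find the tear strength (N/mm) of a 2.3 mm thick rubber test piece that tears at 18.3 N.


Tear strength = force / thickness
= 18.3 / 2.3
= 7.96 N/mm

7.96 N/mm


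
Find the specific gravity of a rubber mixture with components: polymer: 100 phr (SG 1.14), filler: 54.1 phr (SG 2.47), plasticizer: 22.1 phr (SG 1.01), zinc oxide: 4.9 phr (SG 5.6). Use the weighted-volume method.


Sum of weights = 181.1
Volume contributions:
  polymer: 100/1.14 = 87.7193
  filler: 54.1/2.47 = 21.9028
  plasticizer: 22.1/1.01 = 21.8812
  zinc oxide: 4.9/5.6 = 0.8750
Sum of volumes = 132.3783
SG = 181.1 / 132.3783 = 1.368

SG = 1.368


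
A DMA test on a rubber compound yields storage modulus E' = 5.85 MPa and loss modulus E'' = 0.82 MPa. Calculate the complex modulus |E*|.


|E*| = sqrt(E'^2 + E''^2)
= sqrt(5.85^2 + 0.82^2)
= sqrt(34.2225 + 0.6724)
= 5.907 MPa

5.907 MPa


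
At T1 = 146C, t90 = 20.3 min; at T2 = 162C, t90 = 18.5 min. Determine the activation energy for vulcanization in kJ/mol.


T1 = 419.15 K, T2 = 435.15 K
1/T1 - 1/T2 = 8.7723e-05
ln(t1/t2) = ln(20.3/18.5) = 0.0929
Ea = 8.314 * 0.0929 / 8.7723e-05 = 8799.9686 J/mol
Ea = 8.8 kJ/mol

8.8 kJ/mol


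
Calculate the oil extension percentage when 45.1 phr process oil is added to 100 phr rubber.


Oil % = oil / (100 + oil) * 100
= 45.1 / (100 + 45.1) * 100
= 45.1 / 145.1 * 100
= 31.08%

31.08%


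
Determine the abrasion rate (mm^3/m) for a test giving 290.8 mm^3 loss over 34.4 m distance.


Rate = volume_loss / distance
= 290.8 / 34.4
= 8.453 mm^3/m

8.453 mm^3/m


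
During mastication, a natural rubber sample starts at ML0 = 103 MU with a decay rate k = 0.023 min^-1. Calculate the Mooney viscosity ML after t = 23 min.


ML = ML0 * exp(-k * t)
ML = 103 * exp(-0.023 * 23)
ML = 103 * 0.5892
ML = 60.69 MU

60.69 MU


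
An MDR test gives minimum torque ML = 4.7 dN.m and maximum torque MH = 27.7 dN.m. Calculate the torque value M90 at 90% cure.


M90 = ML + 0.9 * (MH - ML)
M90 = 4.7 + 0.9 * (27.7 - 4.7)
M90 = 4.7 + 0.9 * 23.0
M90 = 25.4 dN.m

25.4 dN.m


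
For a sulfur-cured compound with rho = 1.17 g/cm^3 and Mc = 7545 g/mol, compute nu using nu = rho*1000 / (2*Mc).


nu = rho * 1000 / (2 * Mc)
nu = 1.17 * 1000 / (2 * 7545)
nu = 1170.0 / 15090
nu = 0.0775 mol/L

0.0775 mol/L


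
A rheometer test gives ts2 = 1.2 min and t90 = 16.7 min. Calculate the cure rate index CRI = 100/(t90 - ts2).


CRI = 100 / (t90 - ts2)
= 100 / (16.7 - 1.2)
= 100 / 15.5
= 6.45 min^-1

6.45 min^-1


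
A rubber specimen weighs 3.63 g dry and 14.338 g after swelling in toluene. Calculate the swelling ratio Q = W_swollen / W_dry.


Q = W_swollen / W_dry
Q = 14.338 / 3.63
Q = 3.95

Q = 3.95


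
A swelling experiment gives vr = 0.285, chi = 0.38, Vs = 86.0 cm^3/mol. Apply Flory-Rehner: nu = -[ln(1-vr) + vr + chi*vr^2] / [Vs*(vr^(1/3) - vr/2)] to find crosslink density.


ln(1 - vr) = ln(1 - 0.285) = -0.3355
Numerator = -((-0.3355) + 0.285 + 0.38 * 0.285^2) = 0.0196
Denominator = 86.0 * (0.285^(1/3) - 0.285/2) = 44.3403
nu = 0.0196 / 44.3403 = 4.4220e-04 mol/cm^3

4.4220e-04 mol/cm^3


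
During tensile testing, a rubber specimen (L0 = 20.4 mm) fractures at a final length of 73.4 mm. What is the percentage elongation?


Elongation = (Lf - L0) / L0 * 100
= (73.4 - 20.4) / 20.4 * 100
= 53.0 / 20.4 * 100
= 259.8%

259.8%


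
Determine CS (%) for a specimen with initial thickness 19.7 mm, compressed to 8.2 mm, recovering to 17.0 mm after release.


CS = (t0 - recovered) / (t0 - ts) * 100
= (19.7 - 17.0) / (19.7 - 8.2) * 100
= 2.7 / 11.5 * 100
= 23.5%

23.5%


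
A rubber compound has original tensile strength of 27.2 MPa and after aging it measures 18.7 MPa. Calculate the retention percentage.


Retention = aged / original * 100
= 18.7 / 27.2 * 100
= 68.8%

68.8%


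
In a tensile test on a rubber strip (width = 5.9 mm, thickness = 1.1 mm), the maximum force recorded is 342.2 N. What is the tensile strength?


Area = width * thickness = 5.9 * 1.1 = 6.49 mm^2
TS = force / area = 342.2 / 6.49 = 52.73 MPa

52.73 MPa


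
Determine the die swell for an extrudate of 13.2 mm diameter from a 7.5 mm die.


Die swell ratio = D_extrudate / D_die
= 13.2 / 7.5
= 1.76

Die swell = 1.76


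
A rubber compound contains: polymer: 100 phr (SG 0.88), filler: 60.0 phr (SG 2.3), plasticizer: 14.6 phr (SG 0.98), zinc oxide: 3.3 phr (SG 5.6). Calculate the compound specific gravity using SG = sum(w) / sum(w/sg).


Sum of weights = 177.9
Volume contributions:
  polymer: 100/0.88 = 113.6364
  filler: 60.0/2.3 = 26.0870
  plasticizer: 14.6/0.98 = 14.8980
  zinc oxide: 3.3/5.6 = 0.5893
Sum of volumes = 155.2106
SG = 177.9 / 155.2106 = 1.146

SG = 1.146


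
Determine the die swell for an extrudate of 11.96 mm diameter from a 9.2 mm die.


Die swell ratio = D_extrudate / D_die
= 11.96 / 9.2
= 1.3

Die swell = 1.3


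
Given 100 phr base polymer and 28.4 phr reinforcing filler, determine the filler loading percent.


Filler % = filler / (rubber + filler) * 100
= 28.4 / (100 + 28.4) * 100
= 28.4 / 128.4 * 100
= 22.12%

22.12%


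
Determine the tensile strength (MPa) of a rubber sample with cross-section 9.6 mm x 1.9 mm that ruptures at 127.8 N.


Area = width * thickness = 9.6 * 1.9 = 18.24 mm^2
TS = force / area = 127.8 / 18.24 = 7.01 MPa

7.01 MPa


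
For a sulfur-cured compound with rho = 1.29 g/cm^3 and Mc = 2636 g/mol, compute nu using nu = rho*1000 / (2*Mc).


nu = rho * 1000 / (2 * Mc)
nu = 1.29 * 1000 / (2 * 2636)
nu = 1290.0 / 5272
nu = 0.2447 mol/L

0.2447 mol/L


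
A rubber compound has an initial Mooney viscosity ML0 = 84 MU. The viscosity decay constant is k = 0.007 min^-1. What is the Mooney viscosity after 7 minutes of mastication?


ML = ML0 * exp(-k * t)
ML = 84 * exp(-0.007 * 7)
ML = 84 * 0.9522
ML = 79.98 MU

79.98 MU


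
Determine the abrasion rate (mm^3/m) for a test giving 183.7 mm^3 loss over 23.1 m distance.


Rate = volume_loss / distance
= 183.7 / 23.1
= 7.952 mm^3/m

7.952 mm^3/m


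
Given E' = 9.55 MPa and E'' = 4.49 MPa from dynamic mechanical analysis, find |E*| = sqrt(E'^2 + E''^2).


|E*| = sqrt(E'^2 + E''^2)
= sqrt(9.55^2 + 4.49^2)
= sqrt(91.2025 + 20.1601)
= 10.553 MPa

10.553 MPa


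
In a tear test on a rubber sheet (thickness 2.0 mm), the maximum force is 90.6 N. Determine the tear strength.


Tear strength = force / thickness
= 90.6 / 2.0
= 45.3 N/mm

45.3 N/mm


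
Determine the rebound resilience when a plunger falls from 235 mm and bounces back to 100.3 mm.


Resilience = h_rebound / h_drop * 100
= 100.3 / 235 * 100
= 42.7%

42.7%


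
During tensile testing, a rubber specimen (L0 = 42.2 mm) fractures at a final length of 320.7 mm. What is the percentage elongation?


Elongation = (Lf - L0) / L0 * 100
= (320.7 - 42.2) / 42.2 * 100
= 278.5 / 42.2 * 100
= 660.0%

660.0%


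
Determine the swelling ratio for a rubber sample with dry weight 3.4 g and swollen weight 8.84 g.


Q = W_swollen / W_dry
Q = 8.84 / 3.4
Q = 2.6

Q = 2.6


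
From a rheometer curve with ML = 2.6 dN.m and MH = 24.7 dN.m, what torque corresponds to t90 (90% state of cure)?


M90 = ML + 0.9 * (MH - ML)
M90 = 2.6 + 0.9 * (24.7 - 2.6)
M90 = 2.6 + 0.9 * 22.1
M90 = 22.49 dN.m

22.49 dN.m


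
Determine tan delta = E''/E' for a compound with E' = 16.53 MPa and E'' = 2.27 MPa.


tan delta = E'' / E'
= 2.27 / 16.53
= 0.1373

tan delta = 0.1373


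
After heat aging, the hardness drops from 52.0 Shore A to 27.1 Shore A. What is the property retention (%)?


Retention = aged / original * 100
= 27.1 / 52.0 * 100
= 52.1%

52.1%


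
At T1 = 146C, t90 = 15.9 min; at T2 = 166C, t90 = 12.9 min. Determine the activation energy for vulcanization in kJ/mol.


T1 = 419.15 K, T2 = 439.15 K
1/T1 - 1/T2 = 1.0865e-04
ln(t1/t2) = ln(15.9/12.9) = 0.2091
Ea = 8.314 * 0.2091 / 1.0865e-04 = 15999.2410 J/mol
Ea = 16.0 kJ/mol

16.0 kJ/mol


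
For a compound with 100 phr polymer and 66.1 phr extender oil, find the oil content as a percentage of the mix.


Oil % = oil / (100 + oil) * 100
= 66.1 / (100 + 66.1) * 100
= 66.1 / 166.1 * 100
= 39.8%

39.8%


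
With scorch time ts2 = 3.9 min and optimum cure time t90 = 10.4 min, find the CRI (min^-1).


CRI = 100 / (t90 - ts2)
= 100 / (10.4 - 3.9)
= 100 / 6.5
= 15.38 min^-1

15.38 min^-1


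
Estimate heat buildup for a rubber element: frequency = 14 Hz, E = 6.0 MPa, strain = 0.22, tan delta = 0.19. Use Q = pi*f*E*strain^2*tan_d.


Q = pi * f * E * strain^2 * tan_d
= pi * 14 * 6.0 * 0.22^2 * 0.19
= pi * 14 * 6.0 * 0.0484 * 0.19
= 2.4268

Q = 2.4268


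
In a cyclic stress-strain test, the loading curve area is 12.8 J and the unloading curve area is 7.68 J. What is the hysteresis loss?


Hysteresis loss = loading - unloading
= 12.8 - 7.68
= 5.12 J

5.12 J


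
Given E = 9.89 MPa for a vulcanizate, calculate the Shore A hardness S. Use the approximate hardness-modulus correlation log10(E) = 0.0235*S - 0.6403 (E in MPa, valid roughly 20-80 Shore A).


log10(E) = 0.0235*S - 0.6403  =>  S = (log10(E) + 0.6403) / 0.0235
log10(9.89) = 0.995196
S = (0.995196 + 0.6403) / 0.0235 = 1.635496 / 0.0235
S = 69.6

Shore A = 69.6


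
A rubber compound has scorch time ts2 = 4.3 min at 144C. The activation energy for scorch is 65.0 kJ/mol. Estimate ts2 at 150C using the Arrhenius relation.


Convert temperatures: T1 = 144 + 273.15 = 417.15 K, T2 = 150 + 273.15 = 423.15 K
ts2_new = 4.3 * exp(65000 / 8.314 * (1/423.15 - 1/417.15))
1/T2 - 1/T1 = -3.3991e-05
ts2_new = 3.3 min

3.3 min


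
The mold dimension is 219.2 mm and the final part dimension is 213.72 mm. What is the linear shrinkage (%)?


Shrinkage = (mold - part) / mold * 100
= (219.2 - 213.72) / 219.2 * 100
= 5.48 / 219.2 * 100
= 2.5%

2.5%


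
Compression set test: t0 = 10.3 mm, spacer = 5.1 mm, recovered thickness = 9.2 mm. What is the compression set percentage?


CS = (t0 - recovered) / (t0 - ts) * 100
= (10.3 - 9.2) / (10.3 - 5.1) * 100
= 1.1 / 5.2 * 100
= 21.2%

21.2%


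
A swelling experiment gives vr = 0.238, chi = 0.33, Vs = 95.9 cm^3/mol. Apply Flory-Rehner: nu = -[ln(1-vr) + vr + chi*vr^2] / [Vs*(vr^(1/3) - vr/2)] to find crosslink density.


ln(1 - vr) = ln(1 - 0.238) = -0.2718
Numerator = -((-0.2718) + 0.238 + 0.33 * 0.238^2) = 0.0151
Denominator = 95.9 * (0.238^(1/3) - 0.238/2) = 48.0186
nu = 0.0151 / 48.0186 = 3.1480e-04 mol/cm^3

3.1480e-04 mol/cm^3


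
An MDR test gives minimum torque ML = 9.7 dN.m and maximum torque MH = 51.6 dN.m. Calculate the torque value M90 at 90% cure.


M90 = ML + 0.9 * (MH - ML)
M90 = 9.7 + 0.9 * (51.6 - 9.7)
M90 = 9.7 + 0.9 * 41.9
M90 = 47.41 dN.m

47.41 dN.m


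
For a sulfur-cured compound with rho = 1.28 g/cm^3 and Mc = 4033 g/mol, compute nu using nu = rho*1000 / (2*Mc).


nu = rho * 1000 / (2 * Mc)
nu = 1.28 * 1000 / (2 * 4033)
nu = 1280.0 / 8066
nu = 0.1587 mol/L

0.1587 mol/L


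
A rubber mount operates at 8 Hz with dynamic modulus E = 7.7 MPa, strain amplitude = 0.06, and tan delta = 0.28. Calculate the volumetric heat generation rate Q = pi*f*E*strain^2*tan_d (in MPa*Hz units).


Q = pi * f * E * strain^2 * tan_d
= pi * 8 * 7.7 * 0.06^2 * 0.28
= pi * 8 * 7.7 * 0.0036 * 0.28
= 0.1951

Q = 0.1951


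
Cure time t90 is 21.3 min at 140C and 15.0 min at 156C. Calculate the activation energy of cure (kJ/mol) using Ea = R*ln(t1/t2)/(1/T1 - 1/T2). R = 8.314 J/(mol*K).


T1 = 413.15 K, T2 = 429.15 K
1/T1 - 1/T2 = 9.0241e-05
ln(t1/t2) = ln(21.3/15.0) = 0.3507
Ea = 8.314 * 0.3507 / 9.0241e-05 = 32306.4520 J/mol
Ea = 32.31 kJ/mol

32.31 kJ/mol


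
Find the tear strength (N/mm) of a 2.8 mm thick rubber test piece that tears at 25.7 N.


Tear strength = force / thickness
= 25.7 / 2.8
= 9.18 N/mm

9.18 N/mm


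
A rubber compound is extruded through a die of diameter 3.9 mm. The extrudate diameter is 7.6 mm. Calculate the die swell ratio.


Die swell ratio = D_extrudate / D_die
= 7.6 / 3.9
= 1.949

Die swell = 1.949


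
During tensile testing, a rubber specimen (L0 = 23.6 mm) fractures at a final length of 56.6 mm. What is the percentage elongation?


Elongation = (Lf - L0) / L0 * 100
= (56.6 - 23.6) / 23.6 * 100
= 33.0 / 23.6 * 100
= 139.8%

139.8%


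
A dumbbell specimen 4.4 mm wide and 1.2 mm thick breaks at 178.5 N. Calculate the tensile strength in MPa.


Area = width * thickness = 4.4 * 1.2 = 5.28 mm^2
TS = force / area = 178.5 / 5.28 = 33.81 MPa

33.81 MPa


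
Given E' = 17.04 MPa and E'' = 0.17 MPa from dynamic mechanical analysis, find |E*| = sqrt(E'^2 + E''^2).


|E*| = sqrt(E'^2 + E''^2)
= sqrt(17.04^2 + 0.17^2)
= sqrt(290.3616 + 0.0289)
= 17.041 MPa

17.041 MPa
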